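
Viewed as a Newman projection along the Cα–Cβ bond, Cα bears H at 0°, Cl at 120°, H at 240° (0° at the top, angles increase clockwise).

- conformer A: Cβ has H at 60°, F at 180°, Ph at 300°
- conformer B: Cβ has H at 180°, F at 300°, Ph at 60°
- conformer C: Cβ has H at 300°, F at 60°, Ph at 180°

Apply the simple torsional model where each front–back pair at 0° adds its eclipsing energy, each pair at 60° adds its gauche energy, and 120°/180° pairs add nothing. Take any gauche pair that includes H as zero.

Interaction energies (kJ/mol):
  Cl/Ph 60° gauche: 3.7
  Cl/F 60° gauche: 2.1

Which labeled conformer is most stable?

A

A is staggered. Cl at 120° is gauche with F at 180° (2.1). Total 2.1 kJ/mol.
B is staggered. Cl at 120° is gauche with Ph at 60° (3.7). Total 3.7 kJ/mol.
C is staggered. Cl at 120° is gauche with F at 60° (2.1); Cl at 120° is gauche with Ph at 180° (3.7). Total 5.8 kJ/mol.
A has the lowest total (2.1 kJ/mol).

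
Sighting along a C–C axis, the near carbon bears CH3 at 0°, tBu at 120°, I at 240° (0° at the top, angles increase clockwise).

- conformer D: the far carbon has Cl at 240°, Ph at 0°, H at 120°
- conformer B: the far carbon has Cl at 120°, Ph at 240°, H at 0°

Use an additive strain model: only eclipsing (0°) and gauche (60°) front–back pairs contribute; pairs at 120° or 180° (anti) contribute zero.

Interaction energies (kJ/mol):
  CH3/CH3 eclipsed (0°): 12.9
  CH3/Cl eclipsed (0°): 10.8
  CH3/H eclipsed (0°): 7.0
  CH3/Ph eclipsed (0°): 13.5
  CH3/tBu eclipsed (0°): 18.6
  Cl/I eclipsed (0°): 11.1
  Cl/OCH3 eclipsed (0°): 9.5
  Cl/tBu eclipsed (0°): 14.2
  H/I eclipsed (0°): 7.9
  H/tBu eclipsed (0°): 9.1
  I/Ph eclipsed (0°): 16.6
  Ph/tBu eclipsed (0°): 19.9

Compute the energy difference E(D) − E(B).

-4.1 kJ/mol

D is eclipsed. CH3 at 0° is eclipsed with Ph at 0° (13.5); tBu at 120° is eclipsed with H at 120° (9.1); I at 240° is eclipsed with Cl at 240° (11.1). Total 33.7 kJ/mol.
B is eclipsed. CH3 at 0° is eclipsed with H at 0° (7.0); tBu at 120° is eclipsed with Cl at 120° (14.2); I at 240° is eclipsed with Ph at 240° (16.6). Total 37.8 kJ/mol.
E(D) − E(B) = 33.7 − 37.8 = -4.1 kJ/mol.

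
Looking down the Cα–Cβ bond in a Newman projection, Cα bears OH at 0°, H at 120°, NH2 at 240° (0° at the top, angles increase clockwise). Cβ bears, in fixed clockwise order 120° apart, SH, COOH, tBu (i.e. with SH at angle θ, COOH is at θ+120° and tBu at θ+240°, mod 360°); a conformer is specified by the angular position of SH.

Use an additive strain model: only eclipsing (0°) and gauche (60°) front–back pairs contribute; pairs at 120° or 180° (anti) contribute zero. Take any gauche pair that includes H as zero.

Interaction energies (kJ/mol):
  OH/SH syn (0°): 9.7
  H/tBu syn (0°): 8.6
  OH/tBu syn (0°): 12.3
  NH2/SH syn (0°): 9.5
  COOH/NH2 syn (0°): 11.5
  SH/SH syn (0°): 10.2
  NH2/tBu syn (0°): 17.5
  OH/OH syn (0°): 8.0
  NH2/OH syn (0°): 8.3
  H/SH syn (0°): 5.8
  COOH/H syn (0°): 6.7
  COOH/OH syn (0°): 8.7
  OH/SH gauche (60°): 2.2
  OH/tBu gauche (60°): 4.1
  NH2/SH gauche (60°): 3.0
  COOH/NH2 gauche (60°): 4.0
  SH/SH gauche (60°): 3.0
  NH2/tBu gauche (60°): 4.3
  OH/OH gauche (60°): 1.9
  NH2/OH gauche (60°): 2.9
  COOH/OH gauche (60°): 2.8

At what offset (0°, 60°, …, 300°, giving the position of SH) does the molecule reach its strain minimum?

SH at 0° (eclipsed): OH(0°)/SH(0°) eclipsed 9.7; H(120°)/COOH(120°) eclipsed 6.7; NH2(240°)/tBu(240°) eclipsed 17.5 → 33.9 kJ/mol.
SH at 60° (staggered): OH(0°)/SH(60°) gauche 2.2; OH(0°)/tBu(300°) gauche 4.1; NH2(240°)/COOH(180°) gauche 4.0; NH2(240°)/tBu(300°) gauche 4.3 → 14.6 kJ/mol.
SH at 120° (eclipsed): OH(0°)/tBu(0°) eclipsed 12.3; H(120°)/SH(120°) eclipsed 5.8; NH2(240°)/COOH(240°) eclipsed 11.5 → 29.6 kJ/mol.
SH at 180° (staggered): OH(0°)/COOH(300°) gauche 2.8; OH(0°)/tBu(60°) gauche 4.1; NH2(240°)/SH(180°) gauche 3.0; NH2(240°)/COOH(300°) gauche 4.0 → 13.9 kJ/mol.
SH at 240° (eclipsed): OH(0°)/COOH(0°) eclipsed 8.7; H(120°)/tBu(120°) eclipsed 8.6; NH2(240°)/SH(240°) eclipsed 9.5 → 26.8 kJ/mol.
SH at 300° (staggered): OH(0°)/SH(300°) gauche 2.2; OH(0°)/COOH(60°) gauche 2.8; NH2(240°)/SH(300°) gauche 3.0; NH2(240°)/tBu(180°) gauche 4.3 → 12.3 kJ/mol.
The minimum (12.3 kJ/mol) occurs with SH at 300°.

300°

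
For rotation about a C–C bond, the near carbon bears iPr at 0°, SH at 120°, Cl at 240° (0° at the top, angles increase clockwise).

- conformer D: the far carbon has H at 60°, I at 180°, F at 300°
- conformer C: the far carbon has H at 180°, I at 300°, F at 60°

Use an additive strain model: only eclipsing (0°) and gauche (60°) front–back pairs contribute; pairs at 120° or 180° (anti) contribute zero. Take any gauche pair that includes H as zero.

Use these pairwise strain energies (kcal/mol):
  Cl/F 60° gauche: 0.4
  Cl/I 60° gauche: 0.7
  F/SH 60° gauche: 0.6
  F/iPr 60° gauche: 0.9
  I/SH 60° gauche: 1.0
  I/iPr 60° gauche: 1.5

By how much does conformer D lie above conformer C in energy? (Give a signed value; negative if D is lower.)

D (staggered): iPr(0°)/F(300°) gauche 0.9; SH(120°)/I(180°) gauche 1.0; Cl(240°)/I(180°) gauche 0.7; Cl(240°)/F(300°) gauche 0.4 → 3.0 kcal/mol.
C (staggered): iPr(0°)/I(300°) gauche 1.5; iPr(0°)/F(60°) gauche 0.9; SH(120°)/F(60°) gauche 0.6; Cl(240°)/I(300°) gauche 0.7 → 3.7 kcal/mol.
E(D) − E(C) = 3.0 − 3.7 = -0.7 kcal/mol.

-0.7 kcal/mol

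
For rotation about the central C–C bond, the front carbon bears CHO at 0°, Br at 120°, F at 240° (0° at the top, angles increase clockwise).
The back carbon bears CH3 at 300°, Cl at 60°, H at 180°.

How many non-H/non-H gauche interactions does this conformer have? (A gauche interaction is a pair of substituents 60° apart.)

Non-H gauche pairs: CHO(0°)/CH3(300°); CHO(0°)/Cl(60°); Br(120°)/Cl(60°); F(240°)/CH3(300°) — 4 interactions.

4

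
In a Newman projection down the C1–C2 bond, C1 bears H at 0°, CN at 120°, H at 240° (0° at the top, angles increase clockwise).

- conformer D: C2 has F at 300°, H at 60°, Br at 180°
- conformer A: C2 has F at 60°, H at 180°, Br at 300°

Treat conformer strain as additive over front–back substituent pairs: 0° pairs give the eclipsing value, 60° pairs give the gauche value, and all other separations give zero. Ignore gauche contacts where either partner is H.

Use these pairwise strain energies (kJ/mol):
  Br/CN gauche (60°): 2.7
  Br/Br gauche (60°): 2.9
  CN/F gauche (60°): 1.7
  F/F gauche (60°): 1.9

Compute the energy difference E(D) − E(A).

+1.0 kJ/mol

D (staggered): CN(120°)/Br(180°) gauche 2.7 → 2.7 kJ/mol.
A (staggered): CN(120°)/F(60°) gauche 1.7 → 1.7 kJ/mol.
E(D) − E(A) = 2.7 − 1.7 = +1.0 kJ/mol.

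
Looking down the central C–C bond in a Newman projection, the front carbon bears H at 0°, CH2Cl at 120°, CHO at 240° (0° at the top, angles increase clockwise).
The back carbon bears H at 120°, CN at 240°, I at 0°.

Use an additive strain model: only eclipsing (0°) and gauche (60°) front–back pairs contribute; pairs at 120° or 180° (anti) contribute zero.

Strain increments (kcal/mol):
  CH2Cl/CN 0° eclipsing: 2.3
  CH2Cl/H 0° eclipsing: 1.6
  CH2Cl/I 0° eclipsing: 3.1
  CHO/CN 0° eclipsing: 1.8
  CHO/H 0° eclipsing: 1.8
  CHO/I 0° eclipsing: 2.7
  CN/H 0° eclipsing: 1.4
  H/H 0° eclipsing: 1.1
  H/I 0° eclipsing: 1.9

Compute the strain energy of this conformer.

This conformer (eclipsed): H(0°)/I(0°) eclipsed 1.9; CH2Cl(120°)/H(120°) eclipsed 1.6; CHO(240°)/CN(240°) eclipsed 1.8 → 5.3 kcal/mol.

5.3 kcal/mol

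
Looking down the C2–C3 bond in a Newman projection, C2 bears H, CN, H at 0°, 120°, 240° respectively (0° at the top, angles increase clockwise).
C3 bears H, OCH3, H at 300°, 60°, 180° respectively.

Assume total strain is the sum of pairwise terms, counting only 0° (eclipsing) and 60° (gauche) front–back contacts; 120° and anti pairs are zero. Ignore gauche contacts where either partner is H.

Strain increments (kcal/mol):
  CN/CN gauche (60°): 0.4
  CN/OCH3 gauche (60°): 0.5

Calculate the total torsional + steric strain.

0.5 kcal/mol

This conformer (staggered): CN(120°)/OCH3(60°) gauche 0.5 → 0.5 kcal/mol.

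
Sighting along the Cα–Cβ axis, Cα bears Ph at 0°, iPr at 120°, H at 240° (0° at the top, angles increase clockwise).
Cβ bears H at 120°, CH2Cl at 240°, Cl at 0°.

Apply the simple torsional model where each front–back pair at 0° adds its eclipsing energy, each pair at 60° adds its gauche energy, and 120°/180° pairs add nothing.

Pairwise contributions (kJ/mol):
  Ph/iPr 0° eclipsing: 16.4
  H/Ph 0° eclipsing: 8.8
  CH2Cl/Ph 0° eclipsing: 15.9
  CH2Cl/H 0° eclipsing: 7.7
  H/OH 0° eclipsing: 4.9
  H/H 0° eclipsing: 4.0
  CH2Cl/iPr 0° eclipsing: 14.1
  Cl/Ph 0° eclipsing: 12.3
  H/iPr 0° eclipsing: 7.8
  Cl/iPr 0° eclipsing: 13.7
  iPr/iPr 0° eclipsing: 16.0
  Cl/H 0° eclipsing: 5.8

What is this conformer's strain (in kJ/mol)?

This conformer (eclipsed): Ph(0°)/Cl(0°) eclipsed 12.3; iPr(120°)/H(120°) eclipsed 7.8; H(240°)/CH2Cl(240°) eclipsed 7.7 → 27.8 kJ/mol.

27.8 kJ/mol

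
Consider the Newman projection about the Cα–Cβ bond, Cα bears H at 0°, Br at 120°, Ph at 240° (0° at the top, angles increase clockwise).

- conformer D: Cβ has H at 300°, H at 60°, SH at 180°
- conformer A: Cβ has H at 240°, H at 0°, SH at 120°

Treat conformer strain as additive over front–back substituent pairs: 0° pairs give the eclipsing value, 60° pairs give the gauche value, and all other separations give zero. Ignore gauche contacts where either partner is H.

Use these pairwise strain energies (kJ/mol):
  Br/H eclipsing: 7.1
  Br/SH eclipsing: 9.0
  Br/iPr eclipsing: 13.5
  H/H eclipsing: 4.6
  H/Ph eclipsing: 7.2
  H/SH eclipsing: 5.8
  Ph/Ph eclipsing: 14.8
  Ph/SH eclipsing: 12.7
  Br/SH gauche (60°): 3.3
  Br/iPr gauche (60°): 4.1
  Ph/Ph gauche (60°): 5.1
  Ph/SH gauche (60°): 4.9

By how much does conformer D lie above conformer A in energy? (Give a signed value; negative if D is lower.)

-12.6 kJ/mol

D (staggered): Br–SH gauche, Ph–SH gauche; 3.3 + 4.9 = 8.2 kJ/mol.
A (eclipsed): H–H eclipsed, Br–SH eclipsed, Ph–H eclipsed; 4.6 + 9.0 + 7.2 = 20.8 kJ/mol.
E(D) − E(A) = 8.2 − 20.8 = -12.6 kJ/mol.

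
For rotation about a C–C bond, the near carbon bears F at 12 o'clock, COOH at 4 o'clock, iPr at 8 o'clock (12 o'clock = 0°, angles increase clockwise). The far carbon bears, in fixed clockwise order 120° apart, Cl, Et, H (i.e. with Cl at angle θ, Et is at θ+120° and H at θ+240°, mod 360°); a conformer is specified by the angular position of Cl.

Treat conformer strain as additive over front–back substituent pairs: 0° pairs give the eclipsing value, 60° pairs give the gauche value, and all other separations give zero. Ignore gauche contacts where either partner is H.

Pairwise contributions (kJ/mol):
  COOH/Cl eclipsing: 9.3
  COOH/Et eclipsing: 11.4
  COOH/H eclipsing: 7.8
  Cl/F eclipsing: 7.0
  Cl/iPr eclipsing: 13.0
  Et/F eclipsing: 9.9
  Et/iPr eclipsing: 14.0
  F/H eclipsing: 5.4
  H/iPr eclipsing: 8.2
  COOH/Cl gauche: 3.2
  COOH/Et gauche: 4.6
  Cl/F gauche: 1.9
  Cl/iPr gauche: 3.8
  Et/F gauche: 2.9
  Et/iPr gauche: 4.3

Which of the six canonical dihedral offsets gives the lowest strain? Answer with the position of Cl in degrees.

300°

Cl at 0° (eclipsed): F–Cl eclipsed, COOH–Et eclipsed, iPr–H eclipsed; 7.0 + 11.4 + 8.2 = 26.6 kJ/mol.
Cl at 60° (staggered): F–Cl gauche, COOH–Cl gauche, COOH–Et gauche, iPr–Et gauche; 1.9 + 3.2 + 4.6 + 4.3 = 14.0 kJ/mol.
Cl at 120° (eclipsed): F–H eclipsed, COOH–Cl eclipsed, iPr–Et eclipsed; 5.4 + 9.3 + 14.0 = 28.7 kJ/mol.
Cl at 180° (staggered): F–Et gauche, COOH–Cl gauche, iPr–Cl gauche, iPr–Et gauche; 2.9 + 3.2 + 3.8 + 4.3 = 14.2 kJ/mol.
Cl at 240° (eclipsed): F–Et eclipsed, COOH–H eclipsed, iPr–Cl eclipsed; 9.9 + 7.8 + 13.0 = 30.7 kJ/mol.
Cl at 300° (staggered): F–Cl gauche, F–Et gauche, COOH–Et gauche, iPr–Cl gauche; 1.9 + 2.9 + 4.6 + 3.8 = 13.2 kJ/mol.
The minimum (13.2 kJ/mol) occurs with Cl at 300°.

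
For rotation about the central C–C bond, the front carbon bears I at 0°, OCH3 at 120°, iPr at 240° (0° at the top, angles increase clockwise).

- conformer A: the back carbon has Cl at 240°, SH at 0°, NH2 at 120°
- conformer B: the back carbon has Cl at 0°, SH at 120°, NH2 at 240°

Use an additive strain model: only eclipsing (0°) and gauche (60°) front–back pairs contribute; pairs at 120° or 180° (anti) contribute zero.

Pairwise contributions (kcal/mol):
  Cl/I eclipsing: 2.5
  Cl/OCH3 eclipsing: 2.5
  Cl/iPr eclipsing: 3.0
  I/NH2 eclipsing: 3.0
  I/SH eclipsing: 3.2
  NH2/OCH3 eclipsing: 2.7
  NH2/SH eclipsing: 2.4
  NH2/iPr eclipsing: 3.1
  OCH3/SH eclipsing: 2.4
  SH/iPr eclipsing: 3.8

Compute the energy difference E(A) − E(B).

A (eclipsed): I(0°)/SH(0°) eclipsed 3.2; OCH3(120°)/NH2(120°) eclipsed 2.7; iPr(240°)/Cl(240°) eclipsed 3.0 → 8.9 kcal/mol.
B (eclipsed): I(0°)/Cl(0°) eclipsed 2.5; OCH3(120°)/SH(120°) eclipsed 2.4; iPr(240°)/NH2(240°) eclipsed 3.1 → 8.0 kcal/mol.
E(A) − E(B) = 8.9 − 8.0 = +0.9 kcal/mol.

+0.9 kcal/mol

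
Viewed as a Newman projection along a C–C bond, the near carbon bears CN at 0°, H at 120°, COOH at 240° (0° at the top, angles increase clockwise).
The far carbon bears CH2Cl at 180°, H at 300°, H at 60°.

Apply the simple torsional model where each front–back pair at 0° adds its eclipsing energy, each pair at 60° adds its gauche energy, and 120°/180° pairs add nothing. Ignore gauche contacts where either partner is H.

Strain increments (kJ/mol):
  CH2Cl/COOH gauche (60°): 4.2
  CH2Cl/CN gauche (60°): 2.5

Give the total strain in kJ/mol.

This conformer (staggered): COOH–CH2Cl gauche; 4.2 = 4.2 kJ/mol.

4.2 kJ/mol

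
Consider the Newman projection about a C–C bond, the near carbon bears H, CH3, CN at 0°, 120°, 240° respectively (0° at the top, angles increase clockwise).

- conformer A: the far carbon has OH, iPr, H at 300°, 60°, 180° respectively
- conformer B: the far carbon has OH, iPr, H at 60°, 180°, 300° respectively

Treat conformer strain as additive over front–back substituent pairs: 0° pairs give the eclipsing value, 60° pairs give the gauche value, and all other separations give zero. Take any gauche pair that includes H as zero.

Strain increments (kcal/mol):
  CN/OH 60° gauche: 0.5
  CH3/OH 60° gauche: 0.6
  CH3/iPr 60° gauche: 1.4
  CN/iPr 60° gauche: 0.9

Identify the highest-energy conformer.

A (staggered): CH3–iPr gauche, CN–OH gauche; 1.4 + 0.5 = 1.9 kcal/mol.
B (staggered): CH3–OH gauche, CH3–iPr gauche, CN–iPr gauche; 0.6 + 1.4 + 0.9 = 2.9 kcal/mol.
B has the highest total (2.9 kcal/mol).

B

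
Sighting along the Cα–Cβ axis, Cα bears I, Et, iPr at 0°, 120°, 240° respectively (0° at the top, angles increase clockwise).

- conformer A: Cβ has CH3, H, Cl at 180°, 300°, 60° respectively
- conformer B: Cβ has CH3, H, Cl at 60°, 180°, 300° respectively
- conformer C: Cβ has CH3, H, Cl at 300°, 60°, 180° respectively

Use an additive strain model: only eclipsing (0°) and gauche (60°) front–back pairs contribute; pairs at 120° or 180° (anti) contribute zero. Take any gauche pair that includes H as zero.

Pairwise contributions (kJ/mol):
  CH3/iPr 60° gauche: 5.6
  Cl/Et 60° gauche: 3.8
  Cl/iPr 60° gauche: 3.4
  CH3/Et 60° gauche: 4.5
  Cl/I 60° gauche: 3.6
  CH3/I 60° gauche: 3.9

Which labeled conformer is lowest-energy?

A (staggered): I–Cl gauche, Et–CH3 gauche, Et–Cl gauche, iPr–CH3 gauche; 3.6 + 4.5 + 3.8 + 5.6 = 17.5 kJ/mol.
B (staggered): I–CH3 gauche, I–Cl gauche, Et–CH3 gauche, iPr–Cl gauche; 3.9 + 3.6 + 4.5 + 3.4 = 15.4 kJ/mol.
C (staggered): I–CH3 gauche, Et–Cl gauche, iPr–CH3 gauche, iPr–Cl gauche; 3.9 + 3.8 + 5.6 + 3.4 = 16.7 kJ/mol.
B has the lowest total (15.4 kJ/mol).

B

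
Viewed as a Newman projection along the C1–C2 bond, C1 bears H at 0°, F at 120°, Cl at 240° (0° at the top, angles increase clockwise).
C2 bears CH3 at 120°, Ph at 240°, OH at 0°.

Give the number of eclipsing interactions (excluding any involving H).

Non-H eclipsing pairs: F(120°)/CH3(120°); Cl(240°)/Ph(240°) — 2 interactions.

2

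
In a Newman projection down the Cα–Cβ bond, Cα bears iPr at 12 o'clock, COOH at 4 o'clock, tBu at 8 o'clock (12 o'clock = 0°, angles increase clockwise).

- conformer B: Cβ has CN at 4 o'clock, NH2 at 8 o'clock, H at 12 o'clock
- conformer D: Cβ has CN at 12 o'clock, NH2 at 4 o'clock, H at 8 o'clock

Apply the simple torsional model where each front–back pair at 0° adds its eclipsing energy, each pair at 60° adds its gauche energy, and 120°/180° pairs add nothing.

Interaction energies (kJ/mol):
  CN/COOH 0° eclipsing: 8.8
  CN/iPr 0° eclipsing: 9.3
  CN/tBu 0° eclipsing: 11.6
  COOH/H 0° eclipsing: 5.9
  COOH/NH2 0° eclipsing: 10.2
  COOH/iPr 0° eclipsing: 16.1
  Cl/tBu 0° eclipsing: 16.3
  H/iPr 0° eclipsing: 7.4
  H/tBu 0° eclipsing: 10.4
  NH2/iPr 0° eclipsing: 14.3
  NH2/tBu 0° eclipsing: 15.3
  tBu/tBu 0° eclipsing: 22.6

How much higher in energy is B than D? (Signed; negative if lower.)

+1.6 kJ/mol

B (eclipsed): iPr(0°)/H(0°) eclipsed 7.4; COOH(120°)/CN(120°) eclipsed 8.8; tBu(240°)/NH2(240°) eclipsed 15.3 → 31.5 kJ/mol.
D (eclipsed): iPr(0°)/CN(0°) eclipsed 9.3; COOH(120°)/NH2(120°) eclipsed 10.2; tBu(240°)/H(240°) eclipsed 10.4 → 29.9 kJ/mol.
E(B) − E(D) = 31.5 − 29.9 = +1.6 kJ/mol.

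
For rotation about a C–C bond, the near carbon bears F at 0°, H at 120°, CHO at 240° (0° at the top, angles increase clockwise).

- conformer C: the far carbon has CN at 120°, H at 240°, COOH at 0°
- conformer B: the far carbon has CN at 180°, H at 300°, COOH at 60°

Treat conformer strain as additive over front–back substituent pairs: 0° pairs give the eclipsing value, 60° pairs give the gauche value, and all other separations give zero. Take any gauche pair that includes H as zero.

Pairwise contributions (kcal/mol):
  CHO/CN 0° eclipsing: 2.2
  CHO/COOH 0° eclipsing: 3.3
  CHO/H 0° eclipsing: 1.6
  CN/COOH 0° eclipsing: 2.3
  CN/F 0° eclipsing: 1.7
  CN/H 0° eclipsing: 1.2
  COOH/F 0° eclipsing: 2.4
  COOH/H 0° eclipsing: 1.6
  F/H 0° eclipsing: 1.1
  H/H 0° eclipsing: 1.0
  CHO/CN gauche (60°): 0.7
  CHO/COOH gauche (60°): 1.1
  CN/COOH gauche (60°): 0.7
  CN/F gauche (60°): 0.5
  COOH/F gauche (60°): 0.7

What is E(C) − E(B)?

C (eclipsed): F(0°)/COOH(0°) eclipsed 2.4; H(120°)/CN(120°) eclipsed 1.2; CHO(240°)/H(240°) eclipsed 1.6 → 5.2 kcal/mol.
B (staggered): F(0°)/COOH(60°) gauche 0.7; CHO(240°)/CN(180°) gauche 0.7 → 1.4 kcal/mol.
E(C) − E(B) = 5.2 − 1.4 = +3.8 kcal/mol.

+3.8 kcal/mol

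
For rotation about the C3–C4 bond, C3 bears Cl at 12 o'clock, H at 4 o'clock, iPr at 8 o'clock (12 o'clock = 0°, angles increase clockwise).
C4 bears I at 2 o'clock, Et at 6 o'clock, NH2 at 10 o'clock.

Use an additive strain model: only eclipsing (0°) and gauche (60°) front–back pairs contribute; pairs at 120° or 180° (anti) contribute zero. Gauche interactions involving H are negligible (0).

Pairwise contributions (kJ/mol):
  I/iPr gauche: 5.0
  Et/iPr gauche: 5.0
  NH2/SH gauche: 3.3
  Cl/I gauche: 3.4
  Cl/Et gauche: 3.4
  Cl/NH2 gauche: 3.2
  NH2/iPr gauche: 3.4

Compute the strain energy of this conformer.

This conformer (staggered): Cl(0°)/I(60°) gauche 3.4; Cl(0°)/NH2(300°) gauche 3.2; iPr(240°)/Et(180°) gauche 5.0; iPr(240°)/NH2(300°) gauche 3.4 → 15.0 kJ/mol.

15.0 kJ/mol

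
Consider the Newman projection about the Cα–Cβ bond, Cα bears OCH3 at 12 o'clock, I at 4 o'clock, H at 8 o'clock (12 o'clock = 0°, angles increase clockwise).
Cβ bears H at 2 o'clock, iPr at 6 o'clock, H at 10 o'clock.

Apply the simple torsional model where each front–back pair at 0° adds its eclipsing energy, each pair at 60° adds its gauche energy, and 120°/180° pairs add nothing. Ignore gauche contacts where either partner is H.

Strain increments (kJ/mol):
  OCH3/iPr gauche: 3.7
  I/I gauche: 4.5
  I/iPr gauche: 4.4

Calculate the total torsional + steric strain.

4.4 kJ/mol

This conformer is staggered. I at 120° is gauche with iPr at 180° (4.4). Total 4.4 kJ/mol.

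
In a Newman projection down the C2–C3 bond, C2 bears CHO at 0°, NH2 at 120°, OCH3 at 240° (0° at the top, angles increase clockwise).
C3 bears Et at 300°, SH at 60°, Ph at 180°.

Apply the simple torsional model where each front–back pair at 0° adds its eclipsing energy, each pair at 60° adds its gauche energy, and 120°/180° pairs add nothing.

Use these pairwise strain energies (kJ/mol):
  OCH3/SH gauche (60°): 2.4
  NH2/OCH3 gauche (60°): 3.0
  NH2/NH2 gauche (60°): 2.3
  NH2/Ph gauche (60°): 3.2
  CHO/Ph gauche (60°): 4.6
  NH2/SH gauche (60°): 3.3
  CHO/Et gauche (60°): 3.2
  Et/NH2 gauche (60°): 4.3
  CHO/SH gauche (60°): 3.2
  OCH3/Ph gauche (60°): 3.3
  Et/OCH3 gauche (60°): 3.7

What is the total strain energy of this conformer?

19.9 kJ/mol

This conformer (staggered): CHO(0°)/Et(300°) gauche 3.2; CHO(0°)/SH(60°) gauche 3.2; NH2(120°)/SH(60°) gauche 3.3; NH2(120°)/Ph(180°) gauche 3.2; OCH3(240°)/Et(300°) gauche 3.7; OCH3(240°)/Ph(180°) gauche 3.3 → 19.9 kJ/mol.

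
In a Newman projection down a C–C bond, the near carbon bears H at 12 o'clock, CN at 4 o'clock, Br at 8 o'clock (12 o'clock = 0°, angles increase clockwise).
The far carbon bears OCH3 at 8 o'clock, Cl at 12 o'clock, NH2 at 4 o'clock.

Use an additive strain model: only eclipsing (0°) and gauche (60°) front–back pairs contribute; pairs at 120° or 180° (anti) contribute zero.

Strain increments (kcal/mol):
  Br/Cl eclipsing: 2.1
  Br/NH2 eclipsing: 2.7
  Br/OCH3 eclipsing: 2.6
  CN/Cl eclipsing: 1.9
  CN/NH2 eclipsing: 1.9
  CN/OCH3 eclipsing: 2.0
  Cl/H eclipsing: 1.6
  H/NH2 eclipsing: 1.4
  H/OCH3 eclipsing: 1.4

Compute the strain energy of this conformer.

6.1 kcal/mol

This conformer (eclipsed): H–Cl eclipsed, CN–NH2 eclipsed, Br–OCH3 eclipsed; 1.6 + 1.9 + 2.6 = 6.1 kcal/mol.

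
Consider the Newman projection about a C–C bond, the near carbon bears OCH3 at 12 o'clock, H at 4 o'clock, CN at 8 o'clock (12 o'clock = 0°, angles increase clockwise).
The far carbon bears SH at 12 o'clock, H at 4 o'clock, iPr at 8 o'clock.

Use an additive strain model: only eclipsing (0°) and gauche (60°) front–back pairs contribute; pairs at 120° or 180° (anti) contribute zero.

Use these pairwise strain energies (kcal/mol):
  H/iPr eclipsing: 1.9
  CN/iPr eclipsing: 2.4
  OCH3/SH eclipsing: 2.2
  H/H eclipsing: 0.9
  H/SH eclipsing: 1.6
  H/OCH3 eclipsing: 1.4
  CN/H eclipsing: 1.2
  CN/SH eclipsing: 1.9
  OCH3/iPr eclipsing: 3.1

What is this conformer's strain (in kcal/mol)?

This conformer is eclipsed. OCH3 at 0° is eclipsed with SH at 0° (2.2); H at 120° is eclipsed with H at 120° (0.9); CN at 240° is eclipsed with iPr at 240° (2.4). Total 5.5 kcal/mol.

5.5 kcal/mol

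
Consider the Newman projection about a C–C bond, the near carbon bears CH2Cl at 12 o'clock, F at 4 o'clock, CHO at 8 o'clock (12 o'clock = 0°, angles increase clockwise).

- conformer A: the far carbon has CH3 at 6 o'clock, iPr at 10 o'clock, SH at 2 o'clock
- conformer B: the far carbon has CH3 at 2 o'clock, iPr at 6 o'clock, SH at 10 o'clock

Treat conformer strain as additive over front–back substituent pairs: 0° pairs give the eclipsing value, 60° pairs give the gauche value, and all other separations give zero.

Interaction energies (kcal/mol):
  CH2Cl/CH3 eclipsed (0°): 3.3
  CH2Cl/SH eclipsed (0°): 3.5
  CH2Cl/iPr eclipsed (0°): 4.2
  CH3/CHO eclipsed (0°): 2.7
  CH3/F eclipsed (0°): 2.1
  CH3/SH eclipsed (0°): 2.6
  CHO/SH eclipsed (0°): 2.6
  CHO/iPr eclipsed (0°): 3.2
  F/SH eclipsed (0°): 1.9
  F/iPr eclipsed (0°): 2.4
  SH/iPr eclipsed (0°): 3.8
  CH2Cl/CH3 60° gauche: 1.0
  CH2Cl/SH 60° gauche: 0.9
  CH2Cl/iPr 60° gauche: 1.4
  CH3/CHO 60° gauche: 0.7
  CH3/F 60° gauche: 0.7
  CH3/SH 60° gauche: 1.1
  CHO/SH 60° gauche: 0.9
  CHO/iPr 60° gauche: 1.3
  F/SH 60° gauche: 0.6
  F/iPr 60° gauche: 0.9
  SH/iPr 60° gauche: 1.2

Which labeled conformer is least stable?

B

A is staggered. CH2Cl at 0° is gauche with iPr at 300° (1.4); CH2Cl at 0° is gauche with SH at 60° (0.9); F at 120° is gauche with CH3 at 180° (0.7); F at 120° is gauche with SH at 60° (0.6); CHO at 240° is gauche with CH3 at 180° (0.7); CHO at 240° is gauche with iPr at 300° (1.3). Total 5.6 kcal/mol.
B is staggered. CH2Cl at 0° is gauche with CH3 at 60° (1.0); CH2Cl at 0° is gauche with SH at 300° (0.9); F at 120° is gauche with CH3 at 60° (0.7); F at 120° is gauche with iPr at 180° (0.9); CHO at 240° is gauche with iPr at 180° (1.3); CHO at 240° is gauche with SH at 300° (0.9). Total 5.7 kcal/mol.
B has the highest total (5.7 kcal/mol).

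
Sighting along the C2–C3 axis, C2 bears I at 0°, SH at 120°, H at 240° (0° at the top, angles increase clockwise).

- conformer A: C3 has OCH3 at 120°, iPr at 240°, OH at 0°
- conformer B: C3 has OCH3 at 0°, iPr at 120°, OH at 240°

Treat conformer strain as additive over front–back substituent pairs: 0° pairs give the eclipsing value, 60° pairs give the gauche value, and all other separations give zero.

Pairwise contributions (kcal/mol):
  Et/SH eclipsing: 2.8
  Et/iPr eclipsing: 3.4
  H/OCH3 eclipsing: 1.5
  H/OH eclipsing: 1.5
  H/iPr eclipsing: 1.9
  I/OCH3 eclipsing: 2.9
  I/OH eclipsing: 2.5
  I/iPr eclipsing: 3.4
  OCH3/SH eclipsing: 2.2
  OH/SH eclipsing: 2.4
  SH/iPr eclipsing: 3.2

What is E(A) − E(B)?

A (eclipsed): I–OH eclipsed, SH–OCH3 eclipsed, H–iPr eclipsed; 2.5 + 2.2 + 1.9 = 6.6 kcal/mol.
B (eclipsed): I–OCH3 eclipsed, SH–iPr eclipsed, H–OH eclipsed; 2.9 + 3.2 + 1.5 = 7.6 kcal/mol.
E(A) − E(B) = 6.6 − 7.6 = -1.0 kcal/mol.

-1.0 kcal/mol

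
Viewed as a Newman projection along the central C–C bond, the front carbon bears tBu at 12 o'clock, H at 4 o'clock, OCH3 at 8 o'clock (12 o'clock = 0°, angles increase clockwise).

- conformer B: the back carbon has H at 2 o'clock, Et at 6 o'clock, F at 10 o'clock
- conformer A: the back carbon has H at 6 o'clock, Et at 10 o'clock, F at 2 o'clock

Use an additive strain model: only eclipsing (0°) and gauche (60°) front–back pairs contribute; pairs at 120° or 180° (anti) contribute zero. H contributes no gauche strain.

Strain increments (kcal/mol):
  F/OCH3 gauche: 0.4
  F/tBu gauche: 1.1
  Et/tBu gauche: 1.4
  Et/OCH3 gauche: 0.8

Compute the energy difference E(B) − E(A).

B is staggered. tBu at 0° is gauche with F at 300° (1.1); OCH3 at 240° is gauche with Et at 180° (0.8); OCH3 at 240° is gauche with F at 300° (0.4). Total 2.3 kcal/mol.
A is staggered. tBu at 0° is gauche with Et at 300° (1.4); tBu at 0° is gauche with F at 60° (1.1); OCH3 at 240° is gauche with Et at 300° (0.8). Total 3.3 kcal/mol.
E(B) − E(A) = 2.3 − 3.3 = -1.0 kcal/mol.

-1.0 kcal/mol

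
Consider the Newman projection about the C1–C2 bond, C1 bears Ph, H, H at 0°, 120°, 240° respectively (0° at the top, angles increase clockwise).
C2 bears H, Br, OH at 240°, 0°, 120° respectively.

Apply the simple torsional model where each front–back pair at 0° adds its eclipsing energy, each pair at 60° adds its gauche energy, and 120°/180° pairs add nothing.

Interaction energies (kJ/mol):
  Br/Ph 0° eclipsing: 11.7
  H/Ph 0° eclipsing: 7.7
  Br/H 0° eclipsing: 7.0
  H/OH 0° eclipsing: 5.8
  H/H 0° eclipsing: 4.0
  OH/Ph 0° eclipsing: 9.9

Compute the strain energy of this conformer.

21.5 kJ/mol

This conformer (eclipsed): Ph–Br eclipsed, H–OH eclipsed, H–H eclipsed; 11.7 + 5.8 + 4.0 = 21.5 kJ/mol.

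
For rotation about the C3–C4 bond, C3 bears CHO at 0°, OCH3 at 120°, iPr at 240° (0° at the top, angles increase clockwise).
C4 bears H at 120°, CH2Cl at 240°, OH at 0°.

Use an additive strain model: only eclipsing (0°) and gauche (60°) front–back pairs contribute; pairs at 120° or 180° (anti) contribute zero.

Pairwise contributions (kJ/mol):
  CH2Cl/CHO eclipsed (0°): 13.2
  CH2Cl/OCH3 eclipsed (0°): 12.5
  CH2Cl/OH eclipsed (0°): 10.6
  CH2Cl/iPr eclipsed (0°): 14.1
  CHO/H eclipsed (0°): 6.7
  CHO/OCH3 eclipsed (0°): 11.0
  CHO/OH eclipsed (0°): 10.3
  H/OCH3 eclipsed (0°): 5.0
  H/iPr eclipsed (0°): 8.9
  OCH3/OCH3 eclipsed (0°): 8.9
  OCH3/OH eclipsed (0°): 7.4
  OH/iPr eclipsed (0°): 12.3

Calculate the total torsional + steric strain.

This conformer (eclipsed): CHO–OH eclipsed, OCH3–H eclipsed, iPr–CH2Cl eclipsed; 10.3 + 5.0 + 14.1 = 29.4 kJ/mol.

29.4 kJ/mol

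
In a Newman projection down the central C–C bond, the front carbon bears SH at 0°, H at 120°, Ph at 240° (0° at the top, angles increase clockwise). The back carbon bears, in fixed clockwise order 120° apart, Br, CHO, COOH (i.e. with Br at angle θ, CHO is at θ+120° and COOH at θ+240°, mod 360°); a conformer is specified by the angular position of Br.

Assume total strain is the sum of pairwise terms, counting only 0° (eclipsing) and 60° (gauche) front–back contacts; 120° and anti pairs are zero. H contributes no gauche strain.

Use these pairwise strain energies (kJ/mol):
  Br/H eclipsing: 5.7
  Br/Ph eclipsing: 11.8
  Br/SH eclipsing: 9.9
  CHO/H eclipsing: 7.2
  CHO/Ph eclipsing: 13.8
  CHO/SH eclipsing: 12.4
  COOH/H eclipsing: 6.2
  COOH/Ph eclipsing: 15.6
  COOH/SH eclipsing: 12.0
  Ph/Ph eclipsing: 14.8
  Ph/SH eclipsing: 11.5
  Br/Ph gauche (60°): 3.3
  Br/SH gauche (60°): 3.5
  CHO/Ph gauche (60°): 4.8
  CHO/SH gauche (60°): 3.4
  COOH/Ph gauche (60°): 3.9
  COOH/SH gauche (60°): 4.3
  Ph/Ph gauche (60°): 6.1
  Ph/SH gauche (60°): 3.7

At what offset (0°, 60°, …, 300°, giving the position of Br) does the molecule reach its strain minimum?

300°

Br at 0° (eclipsed): SH(0°)/Br(0°) eclipsed 9.9; H(120°)/CHO(120°) eclipsed 7.2; Ph(240°)/COOH(240°) eclipsed 15.6 → 32.7 kJ/mol.
Br at 60° (staggered): SH(0°)/Br(60°) gauche 3.5; SH(0°)/COOH(300°) gauche 4.3; Ph(240°)/CHO(180°) gauche 4.8; Ph(240°)/COOH(300°) gauche 3.9 → 16.5 kJ/mol.
Br at 120° (eclipsed): SH(0°)/COOH(0°) eclipsed 12.0; H(120°)/Br(120°) eclipsed 5.7; Ph(240°)/CHO(240°) eclipsed 13.8 → 31.5 kJ/mol.
Br at 180° (staggered): SH(0°)/CHO(300°) gauche 3.4; SH(0°)/COOH(60°) gauche 4.3; Ph(240°)/Br(180°) gauche 3.3; Ph(240°)/CHO(300°) gauche 4.8 → 15.8 kJ/mol.
Br at 240° (eclipsed): SH(0°)/CHO(0°) eclipsed 12.4; H(120°)/COOH(120°) eclipsed 6.2; Ph(240°)/Br(240°) eclipsed 11.8 → 30.4 kJ/mol.
Br at 300° (staggered): SH(0°)/Br(300°) gauche 3.5; SH(0°)/CHO(60°) gauche 3.4; Ph(240°)/Br(300°) gauche 3.3; Ph(240°)/COOH(180°) gauche 3.9 → 14.1 kJ/mol.
The minimum (14.1 kJ/mol) occurs with Br at 300°.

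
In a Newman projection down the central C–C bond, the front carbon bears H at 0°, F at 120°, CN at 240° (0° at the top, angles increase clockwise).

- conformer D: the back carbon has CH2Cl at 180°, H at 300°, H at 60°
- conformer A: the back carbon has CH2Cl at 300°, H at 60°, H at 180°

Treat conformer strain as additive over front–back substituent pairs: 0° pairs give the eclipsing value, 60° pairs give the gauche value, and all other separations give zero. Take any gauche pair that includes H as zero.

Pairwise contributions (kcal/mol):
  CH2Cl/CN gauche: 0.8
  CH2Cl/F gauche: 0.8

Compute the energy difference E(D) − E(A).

D (staggered): F–CH2Cl gauche, CN–CH2Cl gauche; 0.8 + 0.8 = 1.6 kcal/mol.
A (staggered): CN–CH2Cl gauche; 0.8 = 0.8 kcal/mol.
E(D) − E(A) = 1.6 − 0.8 = +0.8 kcal/mol.

+0.8 kcal/mol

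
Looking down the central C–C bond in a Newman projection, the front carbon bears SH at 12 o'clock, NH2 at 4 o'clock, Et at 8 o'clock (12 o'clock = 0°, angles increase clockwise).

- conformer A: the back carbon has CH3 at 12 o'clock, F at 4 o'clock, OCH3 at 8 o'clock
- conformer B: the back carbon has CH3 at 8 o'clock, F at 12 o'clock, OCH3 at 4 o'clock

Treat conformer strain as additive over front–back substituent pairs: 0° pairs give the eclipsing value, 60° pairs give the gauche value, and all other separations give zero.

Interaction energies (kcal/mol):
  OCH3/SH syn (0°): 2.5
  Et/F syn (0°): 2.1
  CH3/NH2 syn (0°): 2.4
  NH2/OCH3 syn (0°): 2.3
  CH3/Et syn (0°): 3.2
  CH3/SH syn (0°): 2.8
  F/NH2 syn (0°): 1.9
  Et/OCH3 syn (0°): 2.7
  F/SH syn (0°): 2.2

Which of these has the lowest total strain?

A

A is eclipsed. SH at 0° is eclipsed with CH3 at 0° (2.8); NH2 at 120° is eclipsed with F at 120° (1.9); Et at 240° is eclipsed with OCH3 at 240° (2.7). Total 7.4 kcal/mol.
B is eclipsed. SH at 0° is eclipsed with F at 0° (2.2); NH2 at 120° is eclipsed with OCH3 at 120° (2.3); Et at 240° is eclipsed with CH3 at 240° (3.2). Total 7.7 kcal/mol.
A has the lowest total (7.4 kcal/mol).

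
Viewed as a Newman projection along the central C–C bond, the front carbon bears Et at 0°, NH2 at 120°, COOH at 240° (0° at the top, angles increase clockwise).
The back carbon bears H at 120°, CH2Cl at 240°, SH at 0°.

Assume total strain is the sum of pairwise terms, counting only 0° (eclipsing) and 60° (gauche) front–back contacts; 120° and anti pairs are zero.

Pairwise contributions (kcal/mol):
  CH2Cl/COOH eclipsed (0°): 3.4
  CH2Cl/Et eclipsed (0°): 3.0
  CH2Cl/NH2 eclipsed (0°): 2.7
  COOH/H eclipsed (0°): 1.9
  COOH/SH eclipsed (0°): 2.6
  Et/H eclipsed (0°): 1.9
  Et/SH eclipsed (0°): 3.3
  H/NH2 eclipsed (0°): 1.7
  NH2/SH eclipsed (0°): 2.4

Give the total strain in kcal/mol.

8.4 kcal/mol

This conformer (eclipsed): Et(0°)/SH(0°) eclipsed 3.3; NH2(120°)/H(120°) eclipsed 1.7; COOH(240°)/CH2Cl(240°) eclipsed 3.4 → 8.4 kcal/mol.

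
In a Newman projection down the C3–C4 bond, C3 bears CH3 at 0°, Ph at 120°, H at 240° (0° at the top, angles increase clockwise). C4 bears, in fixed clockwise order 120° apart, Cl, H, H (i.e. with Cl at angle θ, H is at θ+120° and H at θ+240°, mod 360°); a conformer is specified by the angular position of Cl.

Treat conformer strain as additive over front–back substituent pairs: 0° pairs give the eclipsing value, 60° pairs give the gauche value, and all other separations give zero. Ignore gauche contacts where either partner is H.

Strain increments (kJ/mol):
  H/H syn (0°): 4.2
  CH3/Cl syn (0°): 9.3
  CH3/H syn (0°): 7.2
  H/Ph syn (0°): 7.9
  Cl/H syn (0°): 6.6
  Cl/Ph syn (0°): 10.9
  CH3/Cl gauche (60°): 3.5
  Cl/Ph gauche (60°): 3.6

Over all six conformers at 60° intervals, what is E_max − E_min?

Cl at 0° (eclipsed): CH3(0°)/Cl(0°) eclipsed 9.3; Ph(120°)/H(120°) eclipsed 7.9; H(240°)/H(240°) eclipsed 4.2 → 21.4 kJ/mol.
Cl at 60° (staggered): CH3(0°)/Cl(60°) gauche 3.5; Ph(120°)/Cl(60°) gauche 3.6 → 7.1 kJ/mol.
Cl at 120° (eclipsed): CH3(0°)/H(0°) eclipsed 7.2; Ph(120°)/Cl(120°) eclipsed 10.9; H(240°)/H(240°) eclipsed 4.2 → 22.3 kJ/mol.
Cl at 180° (staggered): Ph(120°)/Cl(180°) gauche 3.6 → 3.6 kJ/mol.
Cl at 240° (eclipsed): CH3(0°)/H(0°) eclipsed 7.2; Ph(120°)/H(120°) eclipsed 7.9; H(240°)/Cl(240°) eclipsed 6.6 → 21.7 kJ/mol.
Cl at 300° (staggered): CH3(0°)/Cl(300°) gauche 3.5 → 3.5 kJ/mol.
Max at 120° (22.3 kJ/mol), min at 300° (3.5 kJ/mol); barrier = 18.8 kJ/mol.

18.8 kJ/mol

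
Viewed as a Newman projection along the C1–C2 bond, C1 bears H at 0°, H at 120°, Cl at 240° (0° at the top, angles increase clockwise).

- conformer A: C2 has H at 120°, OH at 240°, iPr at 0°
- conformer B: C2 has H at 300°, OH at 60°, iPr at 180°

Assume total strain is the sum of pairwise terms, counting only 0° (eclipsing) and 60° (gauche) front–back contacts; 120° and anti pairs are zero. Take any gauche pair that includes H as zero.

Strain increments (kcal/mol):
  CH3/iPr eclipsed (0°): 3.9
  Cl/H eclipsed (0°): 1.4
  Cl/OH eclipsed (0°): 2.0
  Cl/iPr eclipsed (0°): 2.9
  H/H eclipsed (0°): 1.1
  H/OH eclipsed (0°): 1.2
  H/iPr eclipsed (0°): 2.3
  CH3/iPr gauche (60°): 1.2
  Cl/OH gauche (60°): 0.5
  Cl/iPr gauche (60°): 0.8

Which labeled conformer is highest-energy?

A (eclipsed): H–iPr eclipsed, H–H eclipsed, Cl–OH eclipsed; 2.3 + 1.1 + 2.0 = 5.4 kcal/mol.
B (staggered): Cl–iPr gauche; 0.8 = 0.8 kcal/mol.
A has the highest total (5.4 kcal/mol).

A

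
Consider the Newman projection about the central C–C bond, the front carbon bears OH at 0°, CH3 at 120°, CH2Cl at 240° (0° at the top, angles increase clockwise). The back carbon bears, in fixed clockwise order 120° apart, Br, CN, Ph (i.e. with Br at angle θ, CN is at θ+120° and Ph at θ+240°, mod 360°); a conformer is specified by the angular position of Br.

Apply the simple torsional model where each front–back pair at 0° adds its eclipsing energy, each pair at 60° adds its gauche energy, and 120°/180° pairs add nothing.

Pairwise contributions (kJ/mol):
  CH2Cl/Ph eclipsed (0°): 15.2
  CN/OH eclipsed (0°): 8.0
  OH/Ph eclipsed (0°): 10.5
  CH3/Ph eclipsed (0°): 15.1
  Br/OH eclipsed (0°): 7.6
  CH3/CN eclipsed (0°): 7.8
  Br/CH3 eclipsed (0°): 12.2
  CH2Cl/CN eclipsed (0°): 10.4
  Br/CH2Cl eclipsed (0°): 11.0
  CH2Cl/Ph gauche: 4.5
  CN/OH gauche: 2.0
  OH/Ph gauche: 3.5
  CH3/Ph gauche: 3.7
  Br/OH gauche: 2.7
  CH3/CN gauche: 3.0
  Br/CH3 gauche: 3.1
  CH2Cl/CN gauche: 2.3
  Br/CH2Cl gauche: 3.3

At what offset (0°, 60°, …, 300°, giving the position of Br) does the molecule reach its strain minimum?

Br at 0° (eclipsed): OH(0°)/Br(0°) eclipsed 7.6; CH3(120°)/CN(120°) eclipsed 7.8; CH2Cl(240°)/Ph(240°) eclipsed 15.2 → 30.6 kJ/mol.
Br at 60° (staggered): OH(0°)/Br(60°) gauche 2.7; OH(0°)/Ph(300°) gauche 3.5; CH3(120°)/Br(60°) gauche 3.1; CH3(120°)/CN(180°) gauche 3.0; CH2Cl(240°)/CN(180°) gauche 2.3; CH2Cl(240°)/Ph(300°) gauche 4.5 → 19.1 kJ/mol.
Br at 120° (eclipsed): OH(0°)/Ph(0°) eclipsed 10.5; CH3(120°)/Br(120°) eclipsed 12.2; CH2Cl(240°)/CN(240°) eclipsed 10.4 → 33.1 kJ/mol.
Br at 180° (staggered): OH(0°)/CN(300°) gauche 2.0; OH(0°)/Ph(60°) gauche 3.5; CH3(120°)/Br(180°) gauche 3.1; CH3(120°)/Ph(60°) gauche 3.7; CH2Cl(240°)/Br(180°) gauche 3.3; CH2Cl(240°)/CN(300°) gauche 2.3 → 17.9 kJ/mol.
Br at 240° (eclipsed): OH(0°)/CN(0°) eclipsed 8.0; CH3(120°)/Ph(120°) eclipsed 15.1; CH2Cl(240°)/Br(240°) eclipsed 11.0 → 34.1 kJ/mol.
Br at 300° (staggered): OH(0°)/Br(300°) gauche 2.7; OH(0°)/CN(60°) gauche 2.0; CH3(120°)/CN(60°) gauche 3.0; CH3(120°)/Ph(180°) gauche 3.7; CH2Cl(240°)/Br(300°) gauche 3.3; CH2Cl(240°)/Ph(180°) gauche 4.5 → 19.2 kJ/mol.
The minimum (17.9 kJ/mol) occurs with Br at 180°.

180°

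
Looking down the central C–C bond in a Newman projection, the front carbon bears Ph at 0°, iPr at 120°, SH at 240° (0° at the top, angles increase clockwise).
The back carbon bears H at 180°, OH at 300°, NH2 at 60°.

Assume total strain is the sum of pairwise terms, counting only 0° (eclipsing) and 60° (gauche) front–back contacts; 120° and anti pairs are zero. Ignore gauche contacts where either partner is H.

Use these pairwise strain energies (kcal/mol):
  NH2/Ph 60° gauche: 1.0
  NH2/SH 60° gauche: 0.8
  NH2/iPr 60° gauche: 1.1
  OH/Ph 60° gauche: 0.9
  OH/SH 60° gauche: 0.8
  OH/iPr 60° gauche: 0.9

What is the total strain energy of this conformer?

3.8 kcal/mol

This conformer (staggered): Ph–OH gauche, Ph–NH2 gauche, iPr–NH2 gauche, SH–OH gauche; 0.9 + 1.0 + 1.1 + 0.8 = 3.8 kcal/mol.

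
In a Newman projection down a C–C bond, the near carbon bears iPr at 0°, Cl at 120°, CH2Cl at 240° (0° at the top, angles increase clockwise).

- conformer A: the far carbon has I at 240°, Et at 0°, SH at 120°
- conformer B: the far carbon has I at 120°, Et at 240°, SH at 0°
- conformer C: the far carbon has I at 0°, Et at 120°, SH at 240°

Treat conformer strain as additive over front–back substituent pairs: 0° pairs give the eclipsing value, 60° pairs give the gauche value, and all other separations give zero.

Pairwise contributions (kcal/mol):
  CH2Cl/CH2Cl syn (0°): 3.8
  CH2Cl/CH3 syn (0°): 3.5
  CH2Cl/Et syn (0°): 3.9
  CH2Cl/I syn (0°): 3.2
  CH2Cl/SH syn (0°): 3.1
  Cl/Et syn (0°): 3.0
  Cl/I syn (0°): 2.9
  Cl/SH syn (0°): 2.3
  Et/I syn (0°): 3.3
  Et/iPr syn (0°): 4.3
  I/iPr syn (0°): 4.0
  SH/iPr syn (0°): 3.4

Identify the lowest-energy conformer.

A

A (eclipsed): iPr(0°)/Et(0°) eclipsed 4.3; Cl(120°)/SH(120°) eclipsed 2.3; CH2Cl(240°)/I(240°) eclipsed 3.2 → 9.8 kcal/mol.
B (eclipsed): iPr(0°)/SH(0°) eclipsed 3.4; Cl(120°)/I(120°) eclipsed 2.9; CH2Cl(240°)/Et(240°) eclipsed 3.9 → 10.2 kcal/mol.
C (eclipsed): iPr(0°)/I(0°) eclipsed 4.0; Cl(120°)/Et(120°) eclipsed 3.0; CH2Cl(240°)/SH(240°) eclipsed 3.1 → 10.1 kcal/mol.
A has the lowest total (9.8 kcal/mol).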